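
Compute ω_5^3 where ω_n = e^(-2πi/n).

ω_5^3 = e^(-2πi·3/5)
= cos(-2π·3/5) + i·sin(-2π·3/5)
= cos(-6π/5) + i·sin(-6π/5)

ω_5^3 = cos(-6π/5) + i·sin(-6π/5) = -0.8090+0.5878i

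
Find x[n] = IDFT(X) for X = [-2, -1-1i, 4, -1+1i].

x[n] = (1/4) Σ(k=0 to 3) X[k] · e^(2πikn/4)

Computing each x[n]:
x[0] = 0
x[1] = -1
x[2] = 1
x[3] = -2

x = [0, -1, 1, -2]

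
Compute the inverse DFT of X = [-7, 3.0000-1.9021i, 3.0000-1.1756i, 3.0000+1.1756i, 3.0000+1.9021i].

x[n] = (1/5) Σ(k=0 to 4) X[k] · e^(2πikn/5)

Computing each x[n]:
x[0] = 1
x[1] = -1
x[2] = -2
x[3] = -2
x[4] = -3

x = [1, -1, -2, -2, -3]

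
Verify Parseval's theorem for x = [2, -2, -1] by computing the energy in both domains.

Time domain:
Σ|x[n]|² = |2|² + |-2|² + |-1|² = 9.0000

Frequency domain:
(1/3)Σ|X[k]|² = (1/3)(|-1|² + |3.5000+0.8660i|² + |3.5000-0.8660i|²) = (1/3)·27.0000 = 9.0000

Both sides agree, confirming Parseval's theorem.

Σ|x[n]|² = (1/N)Σ|X[k]|² = 9.0000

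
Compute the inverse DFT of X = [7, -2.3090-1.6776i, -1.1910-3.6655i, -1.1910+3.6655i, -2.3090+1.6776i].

x[n] = (1/5) Σ(k=0 to 4) X[k] · e^(2πikn/5)

Computing each x[n]:
x[0] = 0
x[1] = 3
x[2] = 1
x[3] = 3
x[4] = 0

x = [0, 3, 1, 3, 0]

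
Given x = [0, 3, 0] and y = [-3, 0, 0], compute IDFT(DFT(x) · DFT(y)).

(x ⊛ y)[n] = Σ(m=0 to 2) x[m] · y[(n-m) mod 3]

Computing each output sample:
(x ⊛ y)[0] = 0
(x ⊛ y)[1] = -9
(x ⊛ y)[2] = 0

x ⊛ y = [0, -9, 0]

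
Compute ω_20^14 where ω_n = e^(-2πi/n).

ω_20^14 = e^(-2πi·14/20)
= cos(-2π·14/20) + i·sin(-2π·14/20)
= cos(-28π/20) + i·sin(-28π/20)

ω_20^14 = cos(-28π/20) + i·sin(-28π/20) = -0.3090+0.9511i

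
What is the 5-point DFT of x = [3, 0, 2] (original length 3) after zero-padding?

Original 3-point DFT: [5, 2.0000+1.7321i, 2.0000-1.7321i]
Zero-padded 5-point DFT provides frequency interpolation.

DFT_5([x, 0, ...]) = [5, 1.3820-1.1756i, 3.6180+1.9021i, 3.6180-1.9021i, 1.3820+1.1756i]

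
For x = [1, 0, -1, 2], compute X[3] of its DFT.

X[3] = Σ(n=0 to 3) x[n] · ω_4^(3n) where ω_4 = e^(-2πi/4)
= (1)·ω_4^0 + (0)·ω_4^3 + (-1)·ω_4^6 + (2)·ω_4^9

X[3] = 2-2i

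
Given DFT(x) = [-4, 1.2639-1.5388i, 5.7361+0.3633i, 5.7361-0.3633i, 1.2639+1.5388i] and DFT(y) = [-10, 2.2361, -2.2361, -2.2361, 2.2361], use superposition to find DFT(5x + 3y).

By linearity: DFT(5x + 3y) = 5·DFT(x) + 3·DFT(y)
= 5·[-4, 1.2639-1.5388i, 5.7361+0.3633i, 5.7361-0.3633i, 1.2639+1.5388i] + 3·[-10, 2.2361, -2.2361, -2.2361, 2.2361]

Computing element-wise:
Z[0] = 5·(-4) + 3·(-10) = -50
Z[1] = 5·(1.2639-1.5388i) + 3·(2.2361) = 13.0278-7.6940i
Z[2] = 5·(5.7361+0.3633i) + 3·(-2.2361) = 21.9722+1.8165i
Z[3] = 5·(5.7361-0.3633i) + 3·(-2.2361) = 21.9722-1.8165i
Z[4] = 5·(1.2639+1.5388i) + 3·(2.2361) = 13.0278+7.6940i

DFT(5x + 3y) = 5·X + 3·Y = [-50, 13.0278-7.6940i, 21.9722+1.8165i, 21.9722-1.8165i, 13.0278+7.6940i]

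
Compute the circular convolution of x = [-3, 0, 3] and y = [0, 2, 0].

(x ⊛ y)[n] = Σ(m=0 to 2) x[m] · y[(n-m) mod 3]

Computing each output sample:
(x ⊛ y)[0] = 6
(x ⊛ y)[1] = -6
(x ⊛ y)[2] = 0

x ⊛ y = [6, -6, 0]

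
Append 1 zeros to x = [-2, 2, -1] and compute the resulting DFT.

Original 3-point DFT: [-1, -2.5000-2.5981i, -2.5000+2.5981i]
Zero-padded 4-point DFT provides frequency interpolation.

DFT_4([x, 0, ...]) = [-1, -1-2i, -5, -1+2i]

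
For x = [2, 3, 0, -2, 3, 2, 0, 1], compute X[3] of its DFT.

X[3] = Σ(n=0 to 7) x[n] · ω_8^(3n) where ω_8 = e^(-2πi/8)
= (2)·ω_8^0 + (3)·ω_8^3 + (0)·ω_8^6 + (-2)·ω_8^9 + (3)·ω_8^12 + (2)·ω_8^15 + (0)·ω_8^18 + (1)·ω_8^21

X[3] = -3.8284+1.4142i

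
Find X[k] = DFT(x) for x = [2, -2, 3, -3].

X[k] = Σ(n=0 to 3) x[n] · ω_4^(nk)
where ω_4 = e^(-2πi/4)

Computing each X[k]:
X[0] = 0
X[1] = -1-1i
X[2] = 10
X[3] = -1+1i

X = [0, -1-1i, 10, -1+1i]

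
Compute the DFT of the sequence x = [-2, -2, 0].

X[k] = Σ(n=0 to 2) x[n] · ω_3^(nk)
where ω_3 = e^(-2πi/3)

Computing each X[k]:
X[0] = -4
X[1] = -1.0000+1.7321i
X[2] = -1.0000-1.7321i

X = [-4, -1.0000+1.7321i, -1.0000-1.7321i]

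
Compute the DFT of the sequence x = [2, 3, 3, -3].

X[k] = Σ(n=0 to 3) x[n] · ω_4^(nk)
where ω_4 = e^(-2πi/4)

Computing each X[k]:
X[0] = 5
X[1] = -1-6i
X[2] = 5
X[3] = -1+6i

X = [5, -1-6i, 5, -1+6i]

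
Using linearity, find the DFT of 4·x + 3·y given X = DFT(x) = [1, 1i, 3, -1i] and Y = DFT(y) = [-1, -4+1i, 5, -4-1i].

By linearity: DFT(4x + 3y) = 4·DFT(x) + 3·DFT(y)
= 4·[1, 1i, 3, -1i] + 3·[-1, -4+1i, 5, -4-1i]

Computing element-wise:
Z[0] = 4·(1) + 3·(-1) = 1
Z[1] = 4·(1i) + 3·(-4+1i) = -12+7i
Z[2] = 4·(3) + 3·(5) = 27
Z[3] = 4·(-1i) + 3·(-4-1i) = -12-7i

DFT(4x + 3y) = 4·X + 3·Y = [1, -12+7i, 27, -12-7i]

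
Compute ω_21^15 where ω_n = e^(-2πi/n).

ω_21^15 = e^(-2πi·15/21)
= cos(-2π·15/21) + i·sin(-2π·15/21)
= cos(-30π/21) + i·sin(-30π/21)

ω_21^15 = cos(-30π/21) + i·sin(-30π/21) = -0.2225+0.9749i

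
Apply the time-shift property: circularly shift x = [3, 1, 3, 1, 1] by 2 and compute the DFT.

Time shift by 2: X_shifted[k] = ω_5^(2k) · X[k]
Shifted x = [1, 1, 3, 1, 3]

DFT(x[n-2]) = [9, -1.0000+0.7265i, -1.0000+3.0777i, -1.0000-3.0777i, -1.0000-0.7265i]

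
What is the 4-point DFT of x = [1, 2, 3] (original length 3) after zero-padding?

Original 3-point DFT: [6, -1.5000+0.8660i, -1.5000-0.8660i]
Zero-padded 4-point DFT provides frequency interpolation.

DFT_4([x, 0, ...]) = [6, -2-2i, 2, -2+2i]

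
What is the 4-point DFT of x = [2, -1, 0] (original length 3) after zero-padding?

Original 3-point DFT: [1, 2.5000+0.8660i, 2.5000-0.8660i]
Zero-padded 4-point DFT provides frequency interpolation.

DFT_4([x, 0, ...]) = [1, 2+1i, 3, 2-1i]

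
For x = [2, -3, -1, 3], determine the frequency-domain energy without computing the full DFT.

Parseval: Σ|x[n]|² = (1/N)Σ|X[k]|², so Σ|X[k]|² = N·Σ|x[n]|² = 4·23.0000

Σ|X[k]|² = N·Σ|x[n]|² = 4·23.0000 = 92.0000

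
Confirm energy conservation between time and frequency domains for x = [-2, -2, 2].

Time domain:
Σ|x[n]|² = |-2|² + |-2|² + |2|² = 12.0000

Frequency domain:
(1/3)Σ|X[k]|² = (1/3)(|-2|² + |-2.0000+3.4641i|² + |-2.0000-3.4641i|²) = (1/3)·36.0000 = 12.0000

Both sides agree, confirming Parseval's theorem.

Σ|x[n]|² = (1/N)Σ|X[k]|² = 12.0000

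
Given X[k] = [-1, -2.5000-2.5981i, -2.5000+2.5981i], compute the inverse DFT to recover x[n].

x[n] = (1/3) Σ(k=0 to 2) X[k] · e^(2πikn/3)

Computing each x[n]:
x[0] = -2
x[1] = 2
x[2] = -1

x = [-2, 2, -1]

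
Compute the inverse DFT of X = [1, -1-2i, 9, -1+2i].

x[n] = (1/4) Σ(k=0 to 3) X[k] · e^(2πikn/4)

Computing each x[n]:
x[0] = 2
x[1] = -1
x[2] = 3
x[3] = -3

x = [2, -1, 3, -3]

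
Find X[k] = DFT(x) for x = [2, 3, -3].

X[k] = Σ(n=0 to 2) x[n] · ω_3^(nk)
where ω_3 = e^(-2πi/3)

Computing each X[k]:
X[0] = 2
X[1] = 2.0000-5.1962i
X[2] = 2.0000+5.1962i

X = [2, 2.0000-5.1962i, 2.0000+5.1962i]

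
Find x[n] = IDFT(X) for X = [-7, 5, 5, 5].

x[n] = (1/4) Σ(k=0 to 3) X[k] · e^(2πikn/4)

Computing each x[n]:
x[0] = 2
x[1] = -3
x[2] = -3
x[3] = -3

x = [2, -3, -3, -3]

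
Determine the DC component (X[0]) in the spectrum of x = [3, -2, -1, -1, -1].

X[0] = Σ(n=0 to 4) x[n] · ω_5^0 = Σ x[n]
= (3) + (-2) + (-1) + (-1) + (-1)

X[0] = -2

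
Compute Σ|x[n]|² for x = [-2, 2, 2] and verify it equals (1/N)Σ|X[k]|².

Time domain:
Σ|x[n]|² = |-2|² + |2|² + |2|² = 12.0000

Frequency domain:
(1/3)Σ|X[k]|² = (1/3)(|2|² + |-4|² + |-4|²) = (1/3)·36.0000 = 12.0000

Both sides agree, confirming Parseval's theorem.

Σ|x[n]|² = (1/N)Σ|X[k]|² = 12.0000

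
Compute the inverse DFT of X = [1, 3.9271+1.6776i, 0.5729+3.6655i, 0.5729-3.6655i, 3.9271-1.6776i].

x[n] = (1/5) Σ(k=0 to 4) X[k] · e^(2πikn/5)

Computing each x[n]:
x[0] = 2
x[1] = -1
x[2] = 0
x[3] = -2
x[4] = 2

x = [2, -1, 0, -2, 2]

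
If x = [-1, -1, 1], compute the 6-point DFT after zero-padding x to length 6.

Original 3-point DFT: [-1, -1.0000+1.7321i, -1.0000-1.7321i]
Zero-padded 6-point DFT provides frequency interpolation.

DFT_6([x, 0, ...]) = [-1, -2, -1.0000+1.7321i, 1, -1.0000-1.7321i, -2]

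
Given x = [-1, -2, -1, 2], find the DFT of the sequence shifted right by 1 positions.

Time shift by 1: X_shifted[k] = ω_4^(1k) · X[k]
Shifted x = [2, -1, -2, -1]

DFT(x[n-1]) = [-2, 4, 2, 4]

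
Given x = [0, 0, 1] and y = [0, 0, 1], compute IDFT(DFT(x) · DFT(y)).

(x ⊛ y)[n] = Σ(m=0 to 2) x[m] · y[(n-m) mod 3]

Computing each output sample:
(x ⊛ y)[0] = 0
(x ⊛ y)[1] = 1
(x ⊛ y)[2] = 0

x ⊛ y = [0, 1, 0]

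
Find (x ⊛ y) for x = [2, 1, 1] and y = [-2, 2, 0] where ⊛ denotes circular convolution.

(x ⊛ y)[n] = Σ(m=0 to 2) x[m] · y[(n-m) mod 3]

Computing each output sample:
(x ⊛ y)[0] = -2
(x ⊛ y)[1] = 2
(x ⊛ y)[2] = 0

x ⊛ y = [-2, 2, 0]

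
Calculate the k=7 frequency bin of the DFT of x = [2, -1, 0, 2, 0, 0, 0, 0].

X[7] = Σ(n=0 to 7) x[n] · ω_8^(7n) where ω_8 = e^(-2πi/8)
= (2)·ω_8^0 + (-1)·ω_8^7 + (0)·ω_8^14 + (2)·ω_8^21 + (0)·ω_8^28 + (0)·ω_8^35 + (0)·ω_8^42 + (0)·ω_8^49

X[7] = -0.1213+0.7071i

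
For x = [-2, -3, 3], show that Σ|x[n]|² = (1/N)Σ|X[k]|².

Time domain:
Σ|x[n]|² = |-2|² + |-3|² + |3|² = 22.0000

Frequency domain:
(1/3)Σ|X[k]|² = (1/3)(|-2|² + |-2.0000+5.1962i|² + |-2.0000-5.1962i|²) = (1/3)·66.0000 = 22.0000

Both sides agree, confirming Parseval's theorem.

Σ|x[n]|² = (1/N)Σ|X[k]|² = 22.0000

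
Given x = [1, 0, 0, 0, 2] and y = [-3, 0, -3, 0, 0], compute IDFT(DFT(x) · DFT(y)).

(x ⊛ y)[n] = Σ(m=0 to 4) x[m] · y[(n-m) mod 5]

Computing each output sample:
(x ⊛ y)[0] = -3
(x ⊛ y)[1] = -6
(x ⊛ y)[2] = -3
(x ⊛ y)[3] = 0
(x ⊛ y)[4] = -6

x ⊛ y = [-3, -6, -3, 0, -6]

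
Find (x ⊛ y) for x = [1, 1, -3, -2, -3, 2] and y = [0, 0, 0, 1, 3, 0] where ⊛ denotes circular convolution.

(x ⊛ y)[n] = Σ(m=0 to 5) x[m] · y[(n-m) mod 6]

Computing each output sample:
(x ⊛ y)[0] = -11
(x ⊛ y)[1] = -9
(x ⊛ y)[2] = -7
(x ⊛ y)[3] = 7
(x ⊛ y)[4] = 4
(x ⊛ y)[5] = 0

x ⊛ y = [-11, -9, -7, 7, 4, 0]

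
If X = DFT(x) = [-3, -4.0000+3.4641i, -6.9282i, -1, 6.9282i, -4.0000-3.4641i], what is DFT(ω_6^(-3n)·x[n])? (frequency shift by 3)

Modulation property: DFT(ω_6^(-3n)·x[n]) = X[(k-3) mod 6], so circularly shift X by 3 positions.

X[k-3] = [-1, 6.9282i, -4.0000-3.4641i, -3, -4.0000+3.4641i, -6.9282i]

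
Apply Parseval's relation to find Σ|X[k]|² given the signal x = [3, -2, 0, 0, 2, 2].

Parseval: Σ|x[n]|² = (1/N)Σ|X[k]|², so Σ|X[k]|² = N·Σ|x[n]|² = 6·21.0000

Σ|X[k]|² = N·Σ|x[n]|² = 6·21.0000 = 126.0000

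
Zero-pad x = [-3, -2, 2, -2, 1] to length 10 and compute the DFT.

Original 5-point DFT: [-4, -3.3090+0.5020i, -2.1910+5.5676i, -2.1910-5.5676i, -3.3090-0.5020i]
Zero-padded 10-point DFT provides frequency interpolation.

DFT_10([x, 0, ...]) = [-4, -4.1910+0.5878i, -3.3090+0.5020i, -5.3090+0.9511i, -2.1910+5.5676i, 4, -2.1910-5.5676i, -5.3090-0.9511i, -3.3090-0.5020i, -4.1910-0.5878i]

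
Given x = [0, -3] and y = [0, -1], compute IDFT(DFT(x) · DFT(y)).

(x ⊛ y)[n] = Σ(m=0 to 1) x[m] · y[(n-m) mod 2]

Computing each output sample:
(x ⊛ y)[0] = 3
(x ⊛ y)[1] = 0

x ⊛ y = [3, 0]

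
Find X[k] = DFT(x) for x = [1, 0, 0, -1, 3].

X[k] = Σ(n=0 to 4) x[n] · ω_5^(nk)
where ω_5 = e^(-2πi/5)

Computing each X[k]:
X[0] = 3
X[1] = 2.7361+2.2654i
X[2] = -1.7361+2.7144i
X[3] = -1.7361-2.7144i
X[4] = 2.7361-2.2654i

X = [3, 2.7361+2.2654i, -1.7361+2.7144i, -1.7361-2.7144i, 2.7361-2.2654i]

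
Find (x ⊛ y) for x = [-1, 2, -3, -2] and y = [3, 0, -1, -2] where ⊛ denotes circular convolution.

(x ⊛ y)[n] = Σ(m=0 to 3) x[m] · y[(n-m) mod 4]

Computing each output sample:
(x ⊛ y)[0] = -4
(x ⊛ y)[1] = 14
(x ⊛ y)[2] = -4
(x ⊛ y)[3] = -6

x ⊛ y = [-4, 14, -4, -6]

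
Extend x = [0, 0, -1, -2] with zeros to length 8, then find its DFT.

Original 4-point DFT: [-3, 1-2i, 1, 1+2i]
Zero-padded 8-point DFT provides frequency interpolation.

DFT_8([x, 0, ...]) = [-3, 1.4142+2.4142i, 1-2i, -1.4142+0.4142i, 1, -1.4142-0.4142i, 1+2i, 1.4142-2.4142i]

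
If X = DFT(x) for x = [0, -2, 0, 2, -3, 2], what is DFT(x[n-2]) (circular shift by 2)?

Time shift by 2: X_shifted[k] = ω_6^(2k) · X[k]
Shifted x = [-3, 2, 0, -2, 0, 2]

DFT(x[n-2]) = [-1, 1, -7, -5, -7, 1]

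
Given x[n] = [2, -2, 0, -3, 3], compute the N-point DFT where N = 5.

X[k] = Σ(n=0 to 4) x[n] · ω_5^(nk)
where ω_5 = e^(-2πi/5)

Computing each X[k]:
X[0] = 0
X[1] = 4.7361+2.9919i
X[2] = 0.2639+5.7921i
X[3] = 0.2639-5.7921i
X[4] = 4.7361-2.9919i

X = [0, 4.7361+2.9919i, 0.2639+5.7921i, 0.2639-5.7921i, 4.7361-2.9919i]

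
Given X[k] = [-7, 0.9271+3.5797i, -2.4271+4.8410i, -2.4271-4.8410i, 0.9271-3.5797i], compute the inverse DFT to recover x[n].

x[n] = (1/5) Σ(k=0 to 4) X[k] · e^(2πikn/5)

Computing each x[n]:
x[0] = -2
x[1] = -3
x[2] = -1
x[3] = -3
x[4] = 2

x = [-2, -3, -1, -3, 2]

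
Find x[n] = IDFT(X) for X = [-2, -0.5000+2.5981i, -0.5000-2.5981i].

x[n] = (1/3) Σ(k=0 to 2) X[k] · e^(2πikn/3)

Computing each x[n]:
x[0] = -1
x[1] = -2
x[2] = 1

x = [-1, -2, 1]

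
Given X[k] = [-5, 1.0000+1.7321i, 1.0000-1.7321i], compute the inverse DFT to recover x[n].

x[n] = (1/3) Σ(k=0 to 2) X[k] · e^(2πikn/3)

Computing each x[n]:
x[0] = -1
x[1] = -3
x[2] = -1

x = [-1, -3, -1]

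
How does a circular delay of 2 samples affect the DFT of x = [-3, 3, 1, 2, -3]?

Time shift by 2: X_shifted[k] = ω_5^(2k) · X[k]
Shifted x = [2, -3, -3, 3, 1]

DFT(x[n-2]) = [0, 1.3820+7.3309i, 3.6180-3.3552i, 3.6180+3.3552i, 1.3820-7.3309i]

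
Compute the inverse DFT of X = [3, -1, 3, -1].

x[n] = (1/4) Σ(k=0 to 3) X[k] · e^(2πikn/4)

Computing each x[n]:
x[0] = 1
x[1] = 0
x[2] = 2
x[3] = 0

x = [1, 0, 2, 0]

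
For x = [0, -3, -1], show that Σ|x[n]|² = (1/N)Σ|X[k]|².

Time domain:
Σ|x[n]|² = |0|² + |-3|² + |-1|² = 10.0000

Frequency domain:
(1/3)Σ|X[k]|² = (1/3)(|-4|² + |2.0000+1.7321i|² + |2.0000-1.7321i|²) = (1/3)·30.0000 = 10.0000

Both sides agree, confirming Parseval's theorem.

Σ|x[n]|² = (1/N)Σ|X[k]|² = 10.0000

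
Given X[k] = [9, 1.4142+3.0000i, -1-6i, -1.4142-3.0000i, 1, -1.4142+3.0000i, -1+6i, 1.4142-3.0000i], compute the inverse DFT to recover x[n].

x[n] = (1/8) Σ(k=0 to 7) X[k] · e^(2πikn/8)

Computing each x[n]:
x[0] = 1
x[1] = 3
x[2] = 0
x[3] = -1
x[4] = 1
x[5] = 2
x[6] = 3
x[7] = 0

x = [1, 3, 0, -1, 1, 2, 3, 0]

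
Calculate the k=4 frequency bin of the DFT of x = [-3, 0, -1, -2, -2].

X[4] = Σ(n=0 to 4) x[n] · ω_5^(4n) where ω_5 = e^(-2πi/5)
= (-3)·ω_5^0 + (0)·ω_5^4 + (-1)·ω_5^8 + (-2)·ω_5^12 + (-2)·ω_5^16

X[4] = -1.1910+2.4899i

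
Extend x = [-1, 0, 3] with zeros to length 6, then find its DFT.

Original 3-point DFT: [2, -2.5000+2.5981i, -2.5000-2.5981i]
Zero-padded 6-point DFT provides frequency interpolation.

DFT_6([x, 0, ...]) = [2, -2.5000-2.5981i, -2.5000+2.5981i, 2, -2.5000-2.5981i, -2.5000+2.5981i]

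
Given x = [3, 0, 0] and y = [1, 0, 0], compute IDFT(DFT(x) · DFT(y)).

(x ⊛ y)[n] = Σ(m=0 to 2) x[m] · y[(n-m) mod 3]

Computing each output sample:
(x ⊛ y)[0] = 3
(x ⊛ y)[1] = 0
(x ⊛ y)[2] = 0

x ⊛ y = [3, 0, 0]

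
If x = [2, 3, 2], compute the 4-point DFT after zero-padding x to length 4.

Original 3-point DFT: [7, -0.5000-0.8660i, -0.5000+0.8660i]
Zero-padded 4-point DFT provides frequency interpolation.

DFT_4([x, 0, ...]) = [7, -3i, 1, 3i]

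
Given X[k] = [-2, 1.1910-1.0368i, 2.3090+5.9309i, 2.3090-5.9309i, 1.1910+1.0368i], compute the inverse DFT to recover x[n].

x[n] = (1/5) Σ(k=0 to 4) X[k] · e^(2πikn/5)

Computing each x[n]:
x[0] = 1
x[1] = -2
x[2] = 2
x[3] = -3
x[4] = 0

x = [1, -2, 2, -3, 0]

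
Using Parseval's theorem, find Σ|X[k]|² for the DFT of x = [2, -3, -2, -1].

Parseval: Σ|x[n]|² = (1/N)Σ|X[k]|², so Σ|X[k]|² = N·Σ|x[n]|² = 4·18.0000

Σ|X[k]|² = N·Σ|x[n]|² = 4·18.0000 = 72.0000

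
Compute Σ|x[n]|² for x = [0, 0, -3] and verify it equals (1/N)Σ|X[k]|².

Time domain:
Σ|x[n]|² = |0|² + |0|² + |-3|² = 9.0000

Frequency domain:
(1/3)Σ|X[k]|² = (1/3)(|-3|² + |1.5000-2.5981i|² + |1.5000+2.5981i|²) = (1/3)·27.0000 = 9.0000

Both sides agree, confirming Parseval's theorem.

Σ|x[n]|² = (1/N)Σ|X[k]|² = 9.0000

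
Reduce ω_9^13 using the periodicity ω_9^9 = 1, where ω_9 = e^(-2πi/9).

Since ω_9^9 = 1, powers reduce modulo 9.
13 mod 9 = 4
So ω_9^13 = ω_9^4 = e^(-2πi·4/9)

ω_9^13 = ω_9^4 = -0.9397-0.3420i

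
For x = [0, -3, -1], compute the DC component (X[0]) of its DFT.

X[0] = Σ(n=0 to 2) x[n] · ω_3^0 = Σ x[n]
= (0) + (-3) + (-1)

X[0] = -4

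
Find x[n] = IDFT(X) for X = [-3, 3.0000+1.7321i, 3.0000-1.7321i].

x[n] = (1/3) Σ(k=0 to 2) X[k] · e^(2πikn/3)

Computing each x[n]:
x[0] = 1
x[1] = -3
x[2] = -1

x = [1, -3, -1]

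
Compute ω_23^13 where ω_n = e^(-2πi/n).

ω_23^13 = e^(-2πi·13/23)
= cos(-2π·13/23) + i·sin(-2π·13/23)
= cos(-26π/23) + i·sin(-26π/23)

ω_23^13 = cos(-26π/23) + i·sin(-26π/23) = -0.9172+0.3984i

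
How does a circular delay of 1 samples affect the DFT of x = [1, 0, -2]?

Time shift by 1: X_shifted[k] = ω_3^(1k) · X[k]
Shifted x = [-2, 1, 0]

DFT(x[n-1]) = [-1, -2.5000-0.8660i, -2.5000+0.8660i]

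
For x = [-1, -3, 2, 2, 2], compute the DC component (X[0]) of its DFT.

X[0] = Σ(n=0 to 4) x[n] · ω_5^0 = Σ x[n]
= (-1) + (-3) + (2) + (2) + (2)

X[0] = 2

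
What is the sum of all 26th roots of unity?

Sum of all nth roots of unity equals 0 for n > 1 (geometric series with r ≠ 1).

0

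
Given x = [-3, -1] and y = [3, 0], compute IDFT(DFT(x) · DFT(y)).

(x ⊛ y)[n] = Σ(m=0 to 1) x[m] · y[(n-m) mod 2]

Computing each output sample:
(x ⊛ y)[0] = -9
(x ⊛ y)[1] = -3

x ⊛ y = [-9, -3]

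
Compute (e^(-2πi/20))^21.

Since ω_20^20 = 1, powers reduce modulo 20.
21 mod 20 = 1
So ω_20^21 = ω_20^1 = e^(-2πi·1/20)

ω_20^21 = ω_20^1 = 0.9511-0.3090i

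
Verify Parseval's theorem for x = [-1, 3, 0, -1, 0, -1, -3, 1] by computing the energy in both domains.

Time domain:
Σ|x[n]|² = |-1|² + |3|² + |0|² + |-1|² + |0|² + |-1|² + |-3|² + |1|² = 22.0000

Frequency domain:
(1/8)Σ|X[k]|² = (1/8)(|-2|² + |3.2426-4.4142i|² + |2-2i|² + |-5.2426+1.5858i|² + |-6|² + |-5.2426-1.5858i|² + |2+2i|² + |3.2426+4.4142i|²) = (1/8)·176.0000 = 22.0000

Both sides agree, confirming Parseval's theorem.

Σ|x[n]|² = (1/N)Σ|X[k]|² = 22.0000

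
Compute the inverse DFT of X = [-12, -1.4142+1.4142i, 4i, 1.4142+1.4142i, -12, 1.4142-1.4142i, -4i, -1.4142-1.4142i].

x[n] = (1/8) Σ(k=0 to 7) X[k] · e^(2πikn/8)

Computing each x[n]:
x[0] = -3
x[1] = -2
x[2] = -3
x[3] = 1
x[4] = -3
x[5] = 0
x[6] = -3
x[7] = 1

x = [-3, -2, -3, 1, -3, 0, -3, 1]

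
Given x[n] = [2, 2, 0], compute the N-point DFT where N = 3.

X[k] = Σ(n=0 to 2) x[n] · ω_3^(nk)
where ω_3 = e^(-2πi/3)

Computing each X[k]:
X[0] = 4
X[1] = 1.0000-1.7321i
X[2] = 1.0000+1.7321i

X = [4, 1.0000-1.7321i, 1.0000+1.7321i]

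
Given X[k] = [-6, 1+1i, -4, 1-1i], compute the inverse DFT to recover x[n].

x[n] = (1/4) Σ(k=0 to 3) X[k] · e^(2πikn/4)

Computing each x[n]:
x[0] = -2
x[1] = -1
x[2] = -3
x[3] = 0

x = [-2, -1, -3, 0]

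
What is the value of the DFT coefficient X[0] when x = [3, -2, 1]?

X[0] = Σ(n=0 to 2) x[n] · ω_3^0 = Σ x[n]
= (3) + (-2) + (1)

X[0] = 2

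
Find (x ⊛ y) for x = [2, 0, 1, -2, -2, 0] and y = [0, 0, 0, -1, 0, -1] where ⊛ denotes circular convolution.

(x ⊛ y)[n] = Σ(m=0 to 5) x[m] · y[(n-m) mod 6]

Computing each output sample:
(x ⊛ y)[0] = 2
(x ⊛ y)[1] = 1
(x ⊛ y)[2] = 2
(x ⊛ y)[3] = 0
(x ⊛ y)[4] = 0
(x ⊛ y)[5] = -3

x ⊛ y = [2, 1, 2, 0, 0, -3]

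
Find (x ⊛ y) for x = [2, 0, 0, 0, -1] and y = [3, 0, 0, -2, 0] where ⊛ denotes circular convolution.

(x ⊛ y)[n] = Σ(m=0 to 4) x[m] · y[(n-m) mod 5]

Computing each output sample:
(x ⊛ y)[0] = 6
(x ⊛ y)[1] = 0
(x ⊛ y)[2] = 2
(x ⊛ y)[3] = -4
(x ⊛ y)[4] = -3

x ⊛ y = [6, 0, 2, -4, -3]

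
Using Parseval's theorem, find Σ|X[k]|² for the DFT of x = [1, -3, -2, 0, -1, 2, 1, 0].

Parseval: Σ|x[n]|² = (1/N)Σ|X[k]|², so Σ|X[k]|² = N·Σ|x[n]|² = 8·20.0000

Σ|X[k]|² = N·Σ|x[n]|² = 8·20.0000 = 160.0000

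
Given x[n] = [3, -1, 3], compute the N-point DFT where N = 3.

X[k] = Σ(n=0 to 2) x[n] · ω_3^(nk)
where ω_3 = e^(-2πi/3)

Computing each X[k]:
X[0] = 5
X[1] = 2.0000+3.4641i
X[2] = 2.0000-3.4641i

X = [5, 2.0000+3.4641i, 2.0000-3.4641i]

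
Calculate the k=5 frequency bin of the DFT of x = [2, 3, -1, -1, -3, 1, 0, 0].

X[5] = Σ(n=0 to 7) x[n] · ω_8^(5n) where ω_8 = e^(-2πi/8)
= (2)·ω_8^0 + (3)·ω_8^5 + (-1)·ω_8^10 + (-1)·ω_8^15 + (-3)·ω_8^20 + (1)·ω_8^25 + (0)·ω_8^30 + (0)·ω_8^35

X[5] = 2.8787+1.7071i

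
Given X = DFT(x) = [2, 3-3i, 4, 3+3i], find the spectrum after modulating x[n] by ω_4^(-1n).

Modulation property: DFT(ω_4^(-1n)·x[n]) = X[(k-1) mod 4], so circularly shift X by 1 positions.

X[k-1] = [3+3i, 2, 3-3i, 4]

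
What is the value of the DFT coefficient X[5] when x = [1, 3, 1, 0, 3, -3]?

X[5] = Σ(n=0 to 5) x[n] · ω_6^(5n) where ω_6 = e^(-2πi/6)
= (1)·ω_6^0 + (3)·ω_6^5 + (1)·ω_6^10 + (0)·ω_6^15 + (3)·ω_6^20 + (-3)·ω_6^25

X[5] = -1.0000+3.4641i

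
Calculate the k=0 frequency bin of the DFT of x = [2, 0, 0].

X[0] = Σ(n=0 to 2) x[n] · ω_3^0 = Σ x[n]
= (2) + (0) + (0)

X[0] = 2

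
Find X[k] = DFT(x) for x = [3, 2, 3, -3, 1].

X[k] = Σ(n=0 to 4) x[n] · ω_5^(nk)
where ω_5 = e^(-2πi/5)

Computing each X[k]:
X[0] = 6
X[1] = 3.9271-4.4778i
X[2] = 0.5729+5.1186i
X[3] = 0.5729-5.1186i
X[4] = 3.9271+4.4778i

X = [6, 3.9271-4.4778i, 0.5729+5.1186i, 0.5729-5.1186i, 3.9271+4.4778i]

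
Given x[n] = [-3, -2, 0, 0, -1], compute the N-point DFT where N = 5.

X[k] = Σ(n=0 to 4) x[n] · ω_5^(nk)
where ω_5 = e^(-2πi/5)

Computing each X[k]:
X[0] = -6
X[1] = -3.9271+0.9511i
X[2] = -0.5729+0.5878i
X[3] = -0.5729-0.5878i
X[4] = -3.9271-0.9511i

X = [-6, -3.9271+0.9511i, -0.5729+0.5878i, -0.5729-0.5878i, -3.9271-0.9511i]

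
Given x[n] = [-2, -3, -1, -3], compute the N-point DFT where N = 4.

X[k] = Σ(n=0 to 3) x[n] · ω_4^(nk)
where ω_4 = e^(-2πi/4)

Computing each X[k]:
X[0] = -9
X[1] = -1
X[2] = 3
X[3] = -1

X = [-9, -1, 3, -1]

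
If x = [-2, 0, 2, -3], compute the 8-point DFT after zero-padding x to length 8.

Original 4-point DFT: [-3, -4-3i, 3, -4+3i]
Zero-padded 8-point DFT provides frequency interpolation.

DFT_8([x, 0, ...]) = [-3, 0.1213+0.1213i, -4-3i, -4.1213+4.1213i, 3, -4.1213-4.1213i, -4+3i, 0.1213-0.1213i]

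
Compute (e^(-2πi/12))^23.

Since ω_12^12 = 1, powers reduce modulo 12.
23 mod 12 = 11
So ω_12^23 = ω_12^11 = e^(-2πi·11/12)

ω_12^23 = ω_12^11 = 0.8660+0.5000i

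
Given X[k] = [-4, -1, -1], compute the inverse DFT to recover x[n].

x[n] = (1/3) Σ(k=0 to 2) X[k] · e^(2πikn/3)

Computing each x[n]:
x[0] = -2
x[1] = -1
x[2] = -1

x = [-2, -1, -1]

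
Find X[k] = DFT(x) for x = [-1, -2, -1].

X[k] = Σ(n=0 to 2) x[n] · ω_3^(nk)
where ω_3 = e^(-2πi/3)

Computing each X[k]:
X[0] = -4
X[1] = 0.5000+0.8660i
X[2] = 0.5000-0.8660i

X = [-4, 0.5000+0.8660i, 0.5000-0.8660i]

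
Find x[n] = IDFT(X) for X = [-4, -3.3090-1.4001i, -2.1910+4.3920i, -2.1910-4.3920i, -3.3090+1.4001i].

x[n] = (1/5) Σ(k=0 to 4) X[k] · e^(2πikn/5)

Computing each x[n]:
x[0] = -3
x[1] = -1
x[2] = 2
x[3] = -2
x[4] = 0

x = [-3, -1, 2, -2, 0]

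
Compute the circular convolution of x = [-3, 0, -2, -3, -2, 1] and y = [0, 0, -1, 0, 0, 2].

(x ⊛ y)[n] = Σ(m=0 to 5) x[m] · y[(n-m) mod 6]

Computing each output sample:
(x ⊛ y)[0] = 2
(x ⊛ y)[1] = -5
(x ⊛ y)[2] = -3
(x ⊛ y)[3] = -4
(x ⊛ y)[4] = 4
(x ⊛ y)[5] = -3

x ⊛ y = [2, -5, -3, -4, 4, -3]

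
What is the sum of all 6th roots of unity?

Sum of all nth roots of unity equals 0 for n > 1 (geometric series with r ≠ 1).

0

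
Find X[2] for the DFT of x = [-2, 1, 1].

X[2] = Σ(n=0 to 2) x[n] · ω_3^(2n) where ω_3 = e^(-2πi/3)
= (-2)·ω_3^0 + (1)·ω_3^2 + (1)·ω_3^4

X[2] = -3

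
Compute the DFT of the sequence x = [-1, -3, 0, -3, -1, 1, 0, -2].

X[k] = Σ(n=0 to 7) x[n] · ω_8^(nk)
where ω_8 = e^(-2πi/8)

Computing each X[k]:
X[0] = -9
X[1] = -2.1213+3.5355i
X[2] = -2-3i
X[3] = 2.1213+3.5355i
X[4] = 5
X[5] = 2.1213-3.5355i
X[6] = -2+3i
X[7] = -2.1213-3.5355i

X = [-9, -2.1213+3.5355i, -2-3i, 2.1213+3.5355i, 5, 2.1213-3.5355i, -2+3i, -2.1213-3.5355i]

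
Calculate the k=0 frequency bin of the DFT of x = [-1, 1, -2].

X[0] = Σ(n=0 to 2) x[n] · ω_3^0 = Σ x[n]
= (-1) + (1) + (-2)

X[0] = -2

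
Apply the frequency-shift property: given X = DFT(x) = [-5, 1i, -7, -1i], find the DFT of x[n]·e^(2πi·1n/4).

Modulation property: DFT(ω_4^(-1n)·x[n]) = X[(k-1) mod 4], so circularly shift X by 1 positions.

X[k-1] = [-1i, -5, 1i, -7]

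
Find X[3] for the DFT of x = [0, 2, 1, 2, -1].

X[3] = Σ(n=0 to 4) x[n] · ω_5^(3n) where ω_5 = e^(-2πi/5)
= (0)·ω_5^0 + (2)·ω_5^3 + (1)·ω_5^6 + (2)·ω_5^9 + (-1)·ω_5^12

X[3] = 0.1180+2.7144i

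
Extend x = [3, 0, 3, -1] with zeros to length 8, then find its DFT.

Original 4-point DFT: [5, -1i, 7, 1i]
Zero-padded 8-point DFT provides frequency interpolation.

DFT_8([x, 0, ...]) = [5, 3.7071-2.2929i, -1i, 2.2929+3.7071i, 7, 2.2929-3.7071i, 1i, 3.7071+2.2929i]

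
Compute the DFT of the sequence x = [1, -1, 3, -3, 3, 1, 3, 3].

X[k] = Σ(n=0 to 7) x[n] · ω_8^(nk)
where ω_8 = e^(-2πi/8)

Computing each X[k]:
X[0] = 10
X[1] = 0.8284+5.6569i
X[2] = -2
X[3] = -4.8284+5.6569i
X[4] = 10
X[5] = -4.8284-5.6569i
X[6] = -2
X[7] = 0.8284-5.6569i

X = [10, 0.8284+5.6569i, -2, -4.8284+5.6569i, 10, -4.8284-5.6569i, -2, 0.8284-5.6569i]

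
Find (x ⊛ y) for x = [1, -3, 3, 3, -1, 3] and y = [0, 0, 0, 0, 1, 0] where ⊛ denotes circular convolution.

(x ⊛ y)[n] = Σ(m=0 to 5) x[m] · y[(n-m) mod 6]

Computing each output sample:
(x ⊛ y)[0] = 3
(x ⊛ y)[1] = 3
(x ⊛ y)[2] = -1
(x ⊛ y)[3] = 3
(x ⊛ y)[4] = 1
(x ⊛ y)[5] = -3

x ⊛ y = [3, 3, -1, 3, 1, -3]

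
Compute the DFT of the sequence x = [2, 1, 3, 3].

X[k] = Σ(n=0 to 3) x[n] · ω_4^(nk)
where ω_4 = e^(-2πi/4)

Computing each X[k]:
X[0] = 9
X[1] = -1+2i
X[2] = 1
X[3] = -1-2i

X = [9, -1+2i, 1, -1-2i]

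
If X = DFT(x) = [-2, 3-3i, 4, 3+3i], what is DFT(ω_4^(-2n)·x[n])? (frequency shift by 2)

Modulation property: DFT(ω_4^(-2n)·x[n]) = X[(k-2) mod 4], so circularly shift X by 2 positions.

X[k-2] = [4, 3+3i, -2, 3-3i]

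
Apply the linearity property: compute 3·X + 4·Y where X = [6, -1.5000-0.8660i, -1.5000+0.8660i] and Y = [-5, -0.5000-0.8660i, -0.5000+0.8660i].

By linearity: DFT(3x + 4y) = 3·DFT(x) + 4·DFT(y)
= 3·[6, -1.5000-0.8660i, -1.5000+0.8660i] + 4·[-5, -0.5000-0.8660i, -0.5000+0.8660i]

Computing element-wise:
Z[0] = 3·(6) + 4·(-5) = -2
Z[1] = 3·(-1.5000-0.8660i) + 4·(-0.5000-0.8660i) = -6.5000-6.0620i
Z[2] = 3·(-1.5000+0.8660i) + 4·(-0.5000+0.8660i) = -6.5000+6.0620i

DFT(3x + 4y) = 3·X + 4·Y = [-2, -6.5000-6.0620i, -6.5000+6.0620i]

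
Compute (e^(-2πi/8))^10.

Since ω_8^8 = 1, powers reduce modulo 8.
10 mod 8 = 2
So ω_8^10 = ω_8^2 = e^(-2πi·2/8)

ω_8^10 = ω_8^2 = -1i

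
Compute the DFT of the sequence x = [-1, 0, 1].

X[k] = Σ(n=0 to 2) x[n] · ω_3^(nk)
where ω_3 = e^(-2πi/3)

Computing each X[k]:
X[0] = 0
X[1] = -1.5000+0.8660i
X[2] = -1.5000-0.8660i

X = [0, -1.5000+0.8660i, -1.5000-0.8660i]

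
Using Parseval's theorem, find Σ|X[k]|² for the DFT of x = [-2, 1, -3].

Parseval: Σ|x[n]|² = (1/N)Σ|X[k]|², so Σ|X[k]|² = N·Σ|x[n]|² = 3·14.0000

Σ|X[k]|² = N·Σ|x[n]|² = 3·14.0000 = 42.0000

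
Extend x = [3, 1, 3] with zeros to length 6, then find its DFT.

Original 3-point DFT: [7, 1.0000+1.7321i, 1.0000-1.7321i]
Zero-padded 6-point DFT provides frequency interpolation.

DFT_6([x, 0, ...]) = [7, 2.0000-3.4641i, 1.0000+1.7321i, 5, 1.0000-1.7321i, 2.0000+3.4641i]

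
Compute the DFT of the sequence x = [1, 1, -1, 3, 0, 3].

X[k] = Σ(n=0 to 5) x[n] · ω_6^(nk)
where ω_6 = e^(-2πi/6)

Computing each X[k]:
X[0] = 7
X[1] = 0.5000+2.5981i
X[2] = 2.5000+0.8660i
X[3] = -7
X[4] = 2.5000-0.8660i
X[5] = 0.5000-2.5981i

X = [7, 0.5000+2.5981i, 2.5000+0.8660i, -7, 2.5000-0.8660i, 0.5000-2.5981i]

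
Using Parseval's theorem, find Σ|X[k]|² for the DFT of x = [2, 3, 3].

Parseval: Σ|x[n]|² = (1/N)Σ|X[k]|², so Σ|X[k]|² = N·Σ|x[n]|² = 3·22.0000

Σ|X[k]|² = N·Σ|x[n]|² = 3·22.0000 = 66.0000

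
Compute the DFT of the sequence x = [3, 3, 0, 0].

X[k] = Σ(n=0 to 3) x[n] · ω_4^(nk)
where ω_4 = e^(-2πi/4)

Computing each X[k]:
X[0] = 6
X[1] = 3-3i
X[2] = 0
X[3] = 3+3i

X = [6, 3-3i, 0, 3+3i]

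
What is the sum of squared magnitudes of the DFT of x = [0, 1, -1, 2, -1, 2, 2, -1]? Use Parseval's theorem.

Parseval: Σ|x[n]|² = (1/N)Σ|X[k]|², so Σ|X[k]|² = N·Σ|x[n]|² = 8·16.0000

Σ|X[k]|² = N·Σ|x[n]|² = 8·16.0000 = 128.0000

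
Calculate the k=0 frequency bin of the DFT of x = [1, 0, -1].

X[0] = Σ(n=0 to 2) x[n] · ω_3^0 = Σ x[n]
= (1) + (0) + (-1)

X[0] = 0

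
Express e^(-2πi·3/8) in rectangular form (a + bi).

ω_8^3 = e^(-2πi·3/8)
= cos(-2π·3/8) + i·sin(-2π·3/8)
= cos(-6π/8) + i·sin(-6π/8)

ω_8^3 = cos(-6π/8) + i·sin(-6π/8) = -0.7071-0.7071i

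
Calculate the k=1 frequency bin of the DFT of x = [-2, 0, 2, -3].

X[1] = Σ(n=0 to 3) x[n] · ω_4^(1n) where ω_4 = e^(-2πi/4)
= (-2)·ω_4^0 + (0)·ω_4^1 + (2)·ω_4^2 + (-3)·ω_4^3

X[1] = -4-3i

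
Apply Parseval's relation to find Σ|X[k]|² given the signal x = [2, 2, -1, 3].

Parseval: Σ|x[n]|² = (1/N)Σ|X[k]|², so Σ|X[k]|² = N·Σ|x[n]|² = 4·18.0000

Σ|X[k]|² = N·Σ|x[n]|² = 4·18.0000 = 72.0000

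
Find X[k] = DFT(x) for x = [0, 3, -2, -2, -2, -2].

X[k] = Σ(n=0 to 5) x[n] · ω_6^(nk)
where ω_6 = e^(-2πi/6)

Computing each X[k]:
X[0] = -5
X[1] = 4.5000-4.3301i
X[2] = -0.5000-4.3301i
X[3] = -3
X[4] = -0.5000+4.3301i
X[5] = 4.5000+4.3301i

X = [-5, 4.5000-4.3301i, -0.5000-4.3301i, -3, -0.5000+4.3301i, 4.5000+4.3301i]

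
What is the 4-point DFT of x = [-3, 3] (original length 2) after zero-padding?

Original 2-point DFT: [0, -6]
Zero-padded 4-point DFT provides frequency interpolation.

DFT_4([x, 0, ...]) = [0, -3-3i, -6, -3+3i]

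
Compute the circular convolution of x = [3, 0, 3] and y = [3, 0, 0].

(x ⊛ y)[n] = Σ(m=0 to 2) x[m] · y[(n-m) mod 3]

Computing each output sample:
(x ⊛ y)[0] = 9
(x ⊛ y)[1] = 0
(x ⊛ y)[2] = 9

x ⊛ y = [9, 0, 9]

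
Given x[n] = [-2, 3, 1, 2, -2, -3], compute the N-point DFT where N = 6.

X[k] = Σ(n=0 to 5) x[n] · ω_6^(nk)
where ω_6 = e^(-2πi/6)

Computing each X[k]:
X[0] = -1
X[1] = -3.5000-7.7942i
X[2] = 0.5000-2.5981i
X[3] = -5
X[4] = 0.5000+2.5981i
X[5] = -3.5000+7.7942i

X = [-1, -3.5000-7.7942i, 0.5000-2.5981i, -5, 0.5000+2.5981i, -3.5000+7.7942i]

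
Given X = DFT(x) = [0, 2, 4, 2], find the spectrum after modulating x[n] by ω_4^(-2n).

Modulation property: DFT(ω_4^(-2n)·x[n]) = X[(k-2) mod 4], so circularly shift X by 2 positions.

X[k-2] = [4, 2, 0, 2]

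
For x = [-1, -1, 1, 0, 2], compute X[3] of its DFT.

X[3] = Σ(n=0 to 4) x[n] · ω_5^(3n) where ω_5 = e^(-2πi/5)
= (-1)·ω_5^0 + (-1)·ω_5^3 + (1)·ω_5^6 + (0)·ω_5^9 + (2)·ω_5^12

X[3] = -1.5000-2.7144i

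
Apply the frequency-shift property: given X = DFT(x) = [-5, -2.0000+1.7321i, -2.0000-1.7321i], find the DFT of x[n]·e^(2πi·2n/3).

Modulation property: DFT(ω_3^(-2n)·x[n]) = X[(k-2) mod 3], so circularly shift X by 2 positions.

X[k-2] = [-2.0000+1.7321i, -2.0000-1.7321i, -5]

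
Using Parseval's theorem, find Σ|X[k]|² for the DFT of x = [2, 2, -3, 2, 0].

Parseval: Σ|x[n]|² = (1/N)Σ|X[k]|², so Σ|X[k]|² = N·Σ|x[n]|² = 5·21.0000

Σ|X[k]|² = N·Σ|x[n]|² = 5·21.0000 = 105.0000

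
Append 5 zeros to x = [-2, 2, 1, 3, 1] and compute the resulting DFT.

Original 5-point DFT: [5, -4.3090+0.2245i, -3.1910-2.4899i, -3.1910+2.4899i, -4.3090-0.2245i]
Zero-padded 10-point DFT provides frequency interpolation.

DFT_10([x, 0, ...]) = [5, -1.8090-5.5676i, -4.3090+0.2245i, -0.6910-0.5020i, -3.1910-2.4899i, -5, -3.1910+2.4899i, -0.6910+0.5020i, -4.3090-0.2245i, -1.8090+5.5676i]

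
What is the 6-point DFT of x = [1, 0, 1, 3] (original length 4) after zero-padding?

Original 4-point DFT: [5, 3i, -1, -3i]
Zero-padded 6-point DFT provides frequency interpolation.

DFT_6([x, 0, ...]) = [5, -2.5000-0.8660i, 3.5000+0.8660i, -1, 3.5000-0.8660i, -2.5000+0.8660i]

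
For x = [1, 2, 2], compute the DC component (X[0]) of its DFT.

X[0] = Σ(n=0 to 2) x[n] · ω_3^0 = Σ x[n]
= (1) + (2) + (2)

X[0] = 5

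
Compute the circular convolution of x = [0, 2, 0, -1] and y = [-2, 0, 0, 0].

(x ⊛ y)[n] = Σ(m=0 to 3) x[m] · y[(n-m) mod 4]

Computing each output sample:
(x ⊛ y)[0] = 0
(x ⊛ y)[1] = -4
(x ⊛ y)[2] = 0
(x ⊛ y)[3] = 2

x ⊛ y = [0, -4, 0, 2]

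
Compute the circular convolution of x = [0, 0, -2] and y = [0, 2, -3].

(x ⊛ y)[n] = Σ(m=0 to 2) x[m] · y[(n-m) mod 3]

Computing each output sample:
(x ⊛ y)[0] = -4
(x ⊛ y)[1] = 6
(x ⊛ y)[2] = 0

x ⊛ y = [-4, 6, 0]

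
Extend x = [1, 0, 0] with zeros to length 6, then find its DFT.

Original 3-point DFT: [1, 1, 1]
Zero-padded 6-point DFT provides frequency interpolation.

DFT_6([x, 0, ...]) = [1, 1, 1, 1, 1, 1]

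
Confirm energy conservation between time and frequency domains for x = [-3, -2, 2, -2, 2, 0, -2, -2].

Time domain:
Σ|x[n]|² = |-3|² + |-2|² + |2|² + |-2|² + |2|² + |0|² + |-2|² + |-2|² = 33.0000

Frequency domain:
(1/8)Σ|X[k]|² = (1/8)(|-7|² + |-6.4142-2.5858i|² + |-1-2i|² + |-3.5858+5.4142i|² + |5|² + |-3.5858-5.4142i|² + |-1+2i|² + |-6.4142+2.5858i|²) = (1/8)·264.0000 = 33.0000

Both sides agree, confirming Parseval's theorem.

Σ|x[n]|² = (1/N)Σ|X[k]|² = 33.0000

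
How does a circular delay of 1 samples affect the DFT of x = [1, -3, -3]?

Time shift by 1: X_shifted[k] = ω_3^(1k) · X[k]
Shifted x = [-3, 1, -3]

DFT(x[n-1]) = [-5, -2.0000-3.4641i, -2.0000+3.4641i]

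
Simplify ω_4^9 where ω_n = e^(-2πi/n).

Since ω_4^4 = 1, powers reduce modulo 4.
9 mod 4 = 1
So ω_4^9 = ω_4^1 = e^(-2πi·1/4)

ω_4^9 = ω_4^1 = -1i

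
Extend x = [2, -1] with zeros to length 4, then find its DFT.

Original 2-point DFT: [1, 3]
Zero-padded 4-point DFT provides frequency interpolation.

DFT_4([x, 0, ...]) = [1, 2+1i, 3, 2-1i]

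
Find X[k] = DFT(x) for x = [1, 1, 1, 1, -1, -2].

X[k] = Σ(n=0 to 5) x[n] · ω_6^(nk)
where ω_6 = e^(-2πi/6)

Computing each X[k]:
X[0] = 1
X[1] = -0.5000-4.3301i
X[2] = 2.5000-0.8660i
X[3] = 1
X[4] = 2.5000+0.8660i
X[5] = -0.5000+4.3301i

X = [1, -0.5000-4.3301i, 2.5000-0.8660i, 1, 2.5000+0.8660i, -0.5000+4.3301i]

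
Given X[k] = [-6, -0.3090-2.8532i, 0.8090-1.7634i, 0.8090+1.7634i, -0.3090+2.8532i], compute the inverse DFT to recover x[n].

x[n] = (1/5) Σ(k=0 to 4) X[k] · e^(2πikn/5)

Computing each x[n]:
x[0] = -1
x[1] = 0
x[2] = -1
x[3] = -1
x[4] = -3

x = [-1, 0, -1, -1, -3]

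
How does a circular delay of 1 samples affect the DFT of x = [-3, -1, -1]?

Time shift by 1: X_shifted[k] = ω_3^(1k) · X[k]
Shifted x = [-1, -3, -1]

DFT(x[n-1]) = [-5, 1.0000+1.7321i, 1.0000-1.7321i]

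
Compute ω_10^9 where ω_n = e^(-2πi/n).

ω_10^9 = e^(-2πi·9/10)
= cos(-2π·9/10) + i·sin(-2π·9/10)
= cos(-18π/10) + i·sin(-18π/10)

ω_10^9 = cos(-18π/10) + i·sin(-18π/10) = 0.8090+0.5878i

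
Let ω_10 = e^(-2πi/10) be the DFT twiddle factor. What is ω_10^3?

ω_10^3 = e^(-2πi·3/10)
= cos(-2π·3/10) + i·sin(-2π·3/10)
= cos(-6π/10) + i·sin(-6π/10)

ω_10^3 = cos(-6π/10) + i·sin(-6π/10) = -0.3090-0.9511i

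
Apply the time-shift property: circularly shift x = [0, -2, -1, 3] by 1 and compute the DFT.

Time shift by 1: X_shifted[k] = ω_4^(1k) · X[k]
Shifted x = [3, 0, -2, -1]

DFT(x[n-1]) = [0, 5-1i, 2, 5+1i]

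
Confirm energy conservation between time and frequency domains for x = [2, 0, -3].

Time domain:
Σ|x[n]|² = |2|² + |0|² + |-3|² = 13.0000

Frequency domain:
(1/3)Σ|X[k]|² = (1/3)(|-1|² + |3.5000-2.5981i|² + |3.5000+2.5981i|²) = (1/3)·39.0000 = 13.0000

Both sides agree, confirming Parseval's theorem.

Σ|x[n]|² = (1/N)Σ|X[k]|² = 13.0000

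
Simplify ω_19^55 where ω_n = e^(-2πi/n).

Since ω_19^19 = 1, powers reduce modulo 19.
55 mod 19 = 17
So ω_19^55 = ω_19^17 = e^(-2πi·17/19)

ω_19^55 = ω_19^17 = 0.7891+0.6142i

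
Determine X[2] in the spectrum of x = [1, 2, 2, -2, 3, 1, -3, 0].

X[2] = Σ(n=0 to 7) x[n] · ω_8^(2n) where ω_8 = e^(-2πi/8)
= (1)·ω_8^0 + (2)·ω_8^2 + (2)·ω_8^4 + (-2)·ω_8^6 + (3)·ω_8^8 + (1)·ω_8^10 + (-3)·ω_8^12 + (0)·ω_8^14

X[2] = 5-5i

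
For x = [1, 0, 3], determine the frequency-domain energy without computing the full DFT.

Parseval: Σ|x[n]|² = (1/N)Σ|X[k]|², so Σ|X[k]|² = N·Σ|x[n]|² = 3·10.0000

Σ|X[k]|² = N·Σ|x[n]|² = 3·10.0000 = 30.0000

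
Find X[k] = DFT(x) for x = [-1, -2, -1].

X[k] = Σ(n=0 to 2) x[n] · ω_3^(nk)
where ω_3 = e^(-2πi/3)

Computing each X[k]:
X[0] = -4
X[1] = 0.5000+0.8660i
X[2] = 0.5000-0.8660i

X = [-4, 0.5000+0.8660i, 0.5000-0.8660i]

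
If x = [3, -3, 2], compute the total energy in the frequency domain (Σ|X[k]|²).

Parseval: Σ|x[n]|² = (1/N)Σ|X[k]|², so Σ|X[k]|² = N·Σ|x[n]|² = 3·22.0000

Σ|X[k]|² = N·Σ|x[n]|² = 3·22.0000 = 66.0000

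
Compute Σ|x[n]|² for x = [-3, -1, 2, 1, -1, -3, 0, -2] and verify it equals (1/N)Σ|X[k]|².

Time domain:
Σ|x[n]|² = |-3|² + |-1|² + |2|² + |1|² + |-1|² + |-3|² + |0|² + |-2|² = 29.0000

Frequency domain:
(1/8)Σ|X[k]|² = (1/8)(|-7|² + |-2.7071-5.5355i|² + |-6+3i|² + |-1.2929-1.5355i|² + |3|² + |-1.2929+1.5355i|² + |-6-3i|² + |-2.7071+5.5355i|²) = (1/8)·232.0000 = 29.0000

Both sides agree, confirming Parseval's theorem.

Σ|x[n]|² = (1/N)Σ|X[k]|² = 29.0000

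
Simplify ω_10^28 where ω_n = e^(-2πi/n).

Since ω_10^10 = 1, powers reduce modulo 10.
28 mod 10 = 8
So ω_10^28 = ω_10^8 = e^(-2πi·8/10)

ω_10^28 = ω_10^8 = 0.3090+0.9511i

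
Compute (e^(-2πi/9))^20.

Since ω_9^9 = 1, powers reduce modulo 9.
20 mod 9 = 2
So ω_9^20 = ω_9^2 = e^(-2πi·2/9)

ω_9^20 = ω_9^2 = 0.1736-0.9848i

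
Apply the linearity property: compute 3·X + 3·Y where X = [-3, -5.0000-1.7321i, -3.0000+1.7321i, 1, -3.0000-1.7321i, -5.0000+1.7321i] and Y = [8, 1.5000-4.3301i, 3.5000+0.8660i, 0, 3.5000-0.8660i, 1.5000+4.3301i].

By linearity: DFT(3x + 3y) = 3·DFT(x) + 3·DFT(y)
= 3·[-3, -5.0000-1.7321i, -3.0000+1.7321i, 1, -3.0000-1.7321i, -5.0000+1.7321i] + 3·[8, 1.5000-4.3301i, 3.5000+0.8660i, 0, 3.5000-0.8660i, 1.5000+4.3301i]

Computing element-wise:
Z[0] = 3·(-3) + 3·(8) = 15
Z[1] = 3·(-5.0000-1.7321i) + 3·(1.5000-4.3301i) = -10.5000-18.1866i
Z[2] = 3·(-3.0000+1.7321i) + 3·(3.5000+0.8660i) = 1.5000+7.7943i
Z[3] = 3·(1) + 3·(0) = 3
Z[4] = 3·(-3.0000-1.7321i) + 3·(3.5000-0.8660i) = 1.5000-7.7943i
Z[5] = 3·(-5.0000+1.7321i) + 3·(1.5000+4.3301i) = -10.5000+18.1866i

DFT(3x + 3y) = 3·X + 3·Y = [15, -10.5000-18.1866i, 1.5000+7.7943i, 3, 1.5000-7.7943i, -10.5000+18.1866i]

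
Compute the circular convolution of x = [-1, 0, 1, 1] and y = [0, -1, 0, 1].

(x ⊛ y)[n] = Σ(m=0 to 3) x[m] · y[(n-m) mod 4]

Computing each output sample:
(x ⊛ y)[0] = -1
(x ⊛ y)[1] = 2
(x ⊛ y)[2] = 1
(x ⊛ y)[3] = -2

x ⊛ y = [-1, 2, 1, -2]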